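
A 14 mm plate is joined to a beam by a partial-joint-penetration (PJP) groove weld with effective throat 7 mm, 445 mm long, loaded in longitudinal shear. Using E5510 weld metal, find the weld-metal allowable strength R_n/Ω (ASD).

E55XX → F_EXX = 550 MPa.
Effective throat (given) t_e = 7 mm.
A_we = 7 × 445 = 3115 mm².
F_nw = 0.6 F_EXX = 330 MPa.
R_n/Ω = (330 × 3115) / 2.0 × 10⁻³ = 514 kN.

R_n/Ω ≈ 514 kN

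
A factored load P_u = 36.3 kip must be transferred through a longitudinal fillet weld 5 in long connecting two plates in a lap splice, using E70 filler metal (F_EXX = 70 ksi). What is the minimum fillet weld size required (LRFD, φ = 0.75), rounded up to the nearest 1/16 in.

w = 3/8 in

Total weld length L = 5 in.
Required throat t_e = P_u / (φ × 0.6 F_EXX × L) = 36.3 / (0.75 × 0.6 × 70 × 5) = 0.2305 in.
Required leg w = t_e / 0.707 = 0.326 in → use 3/8 in.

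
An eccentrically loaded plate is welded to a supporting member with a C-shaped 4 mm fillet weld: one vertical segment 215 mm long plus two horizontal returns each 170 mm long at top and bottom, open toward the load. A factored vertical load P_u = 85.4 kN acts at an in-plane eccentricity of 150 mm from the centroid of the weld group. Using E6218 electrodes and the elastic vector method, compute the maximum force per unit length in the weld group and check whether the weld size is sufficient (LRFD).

f_max ≈ 439 N/mm; adequate

E62XX → F_EXX = 620 MPa.
Total weld length L_w = 555 mm. Treat welds as unit-width lines.
Centroid: x̄ = 2×170×85 / 555 = 52.07 mm from the vertical weld.
Polar moment about centroid: J = I_x + I_y = [215³/12 + 2×170×107.5²] + [215×52.07² + 2(170³/12 + 170×32.93²)] = 6528000 mm³.
Direct shear f_v = P/L_w = 85.4×10³ / 555 = 153.9 N/mm (vertical).
Torsion M = P·e = 85.4×10³ × 150 = 12810000 N·mm.
Critical point at (x, y) = (117.9, 107.5) from centroid. f_tx = M·y/J = 211 N/mm; f_ty = M·x/J = 231.4 N/mm.
Resultant f_max = √[f_tx² + (f_v + f_ty)²] = √[211² + (153.9 + 231.4)²] = 439.3 N/mm.
Capacity per unit length: φr_n = 0.75 × 0.6 × 620 × (0.707 × 4) = 789 N/mm.
439.3 ≤ 789 → adequate.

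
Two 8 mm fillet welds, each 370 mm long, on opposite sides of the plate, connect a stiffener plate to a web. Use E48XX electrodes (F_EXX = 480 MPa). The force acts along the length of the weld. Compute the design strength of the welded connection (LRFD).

φR_n ≈ 904 kN

Effective throat t_e = 0.707 × 8 = 5.656 mm.
Total length L = 740 mm; A_we = 5.656 × 740 = 4185 mm².
F_nw = 0.6 F_EXX = 0.6 × 480 = 288 MPa.
φR_n = 0.75 × 288 × 4185 × 10⁻³ = 904.1 kN.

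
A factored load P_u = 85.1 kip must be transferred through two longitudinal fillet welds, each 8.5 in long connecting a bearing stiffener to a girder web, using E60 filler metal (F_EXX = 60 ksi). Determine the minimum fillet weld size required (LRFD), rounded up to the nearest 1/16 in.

w = 5/16 in

Total weld length L = 17 in.
Required throat t_e = P_u / (φ × 0.6 F_EXX × L) = 85.1 / (0.75 × 0.6 × 60 × 17) = 0.1854 in.
Required leg w = t_e / 0.707 = 0.2622 in → use 5/16 in.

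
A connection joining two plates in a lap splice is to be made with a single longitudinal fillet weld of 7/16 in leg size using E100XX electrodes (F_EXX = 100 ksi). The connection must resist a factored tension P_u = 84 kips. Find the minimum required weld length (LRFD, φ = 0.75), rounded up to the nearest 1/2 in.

L = 6.5 in

Throat t_e = 0.707 × 0.4375 = 0.3093 in.
φr_n = 0.75 × 0.6 × 100 × 0.3093 = 13.92 kips/in.
L_req = P_u / φr_n = 84 / 13.92 = 6.035 in total.
Round up → use L = 6.5 in.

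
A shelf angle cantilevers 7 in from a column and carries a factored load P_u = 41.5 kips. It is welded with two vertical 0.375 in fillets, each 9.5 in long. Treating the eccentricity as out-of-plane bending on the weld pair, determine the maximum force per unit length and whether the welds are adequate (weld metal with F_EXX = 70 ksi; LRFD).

L_w = 2 × 9.5 = 19 in; section modulus (unit throat) S = 2 × L²/6 = 30.08 in².
Direct shear f_v = P/L_w = 41.5/19 = 2.184 kip/in.
Moment M = P × e = 41.5 × 7 = 290.5 kip·in; bending f_b = M/S = 9.657 kip/in.
f_max = √(f_v² + f_b²) = √(2.184² + 9.657²) = 9.9 kip/in.
φr_n = 0.75 × 0.6 × 70 × (0.707 × 0.375) = 8.351 kip/in → NOT adequate.

f_max ≈ 9.9 kip/in; NOT adequate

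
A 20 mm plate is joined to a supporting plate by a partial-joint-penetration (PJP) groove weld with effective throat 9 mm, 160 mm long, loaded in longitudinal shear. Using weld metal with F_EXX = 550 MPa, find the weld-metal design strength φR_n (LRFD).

φR_n ≈ 356 kN

Effective throat (given) t_e = 9 mm.
A_we = 9 × 160 = 1440 mm².
F_nw = 0.6 F_EXX = 330 MPa.
φR_n = 0.75 × 330 × 1440 × 10⁻³ = 356.4 kN.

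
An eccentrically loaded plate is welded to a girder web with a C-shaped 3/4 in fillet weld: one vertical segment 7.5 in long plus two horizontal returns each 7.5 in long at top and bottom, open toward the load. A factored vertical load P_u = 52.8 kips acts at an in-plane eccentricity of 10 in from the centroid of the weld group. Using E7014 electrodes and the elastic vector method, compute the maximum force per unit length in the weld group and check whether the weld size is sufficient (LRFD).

f_max ≈ 10.5 kip/in; adequate

E70XX → F_EXX = 70 ksi.
Total weld length L_w = 22.5 in. Treat welds as unit-width lines.
Centroid: x̄ = 2×7.5×3.75 / 22.5 = 2.5 in from the vertical weld.
Polar moment about centroid: J = I_x + I_y = [7.5³/12 + 2×7.5×3.75²] + [7.5×2.5² + 2(7.5³/12 + 7.5×1.25²)] = 386.7 in³.
Direct shear f_v = P/L_w = 52.8 / 22.5 = 2.347 kip/in (vertical).
Torsion M = P·e = 52.8 × 10 = 528 kip·in.
Critical point at (x, y) = (5, 3.75) from centroid. f_tx = M·y/J = 5.12 kip/in; f_ty = M·x/J = 6.827 kip/in.
Resultant f_max = √[f_tx² + (f_v + f_ty)²] = √[5.12² + (2.347 + 6.827)²] = 10.51 kip/in.
Capacity per unit length: φr_n = 0.75 × 0.6 × 70 × (0.707 × 0.75) = 16.7 kip/in.
10.51 ≤ 16.7 → adequate.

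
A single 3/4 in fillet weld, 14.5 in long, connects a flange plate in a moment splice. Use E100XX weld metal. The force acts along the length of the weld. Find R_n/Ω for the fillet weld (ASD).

E100XX → F_EXX = 100 ksi.
Effective throat t_e = 0.707 × 0.75 = 0.5302 in.
Total length L = 14.5 in; A_we = 0.5302 × 14.5 = 7.689 in².
F_nw = 0.6 F_EXX = 0.6 × 100 = 60 ksi.
R_n = 60 × 7.689 = 461.3 kips; R_n/Ω = 461.3/2.0 = 230.7 kips.

R_n/Ω ≈ 231 kips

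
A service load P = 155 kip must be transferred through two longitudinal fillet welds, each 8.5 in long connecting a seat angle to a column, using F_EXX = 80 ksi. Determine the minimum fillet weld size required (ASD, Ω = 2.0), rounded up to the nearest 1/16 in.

w = 9/16 in

Total weld length L = 17 in.
Required throat t_e = P × Ω / (0.6 F_EXX × L) = 155 × 2.0 / (0.6 × 80 × 17) = 0.3799 in.
Required leg w = t_e / 0.707 = 0.5373 in → use 9/16 in.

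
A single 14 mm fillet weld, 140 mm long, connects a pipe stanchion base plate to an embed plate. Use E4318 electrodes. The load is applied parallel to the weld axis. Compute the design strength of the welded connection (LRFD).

E43XX → F_EXX = 430 MPa.
Effective throat t_e = 0.707 × 14 = 9.898 mm.
Total length L = 140 mm; A_we = 9.898 × 140 = 1386 mm².
F_nw = 0.6 F_EXX = 0.6 × 430 = 258 MPa.
φR_n = 0.75 × 258 × 1386 × 10⁻³ = 268.1 kN.

φR_n ≈ 268 kN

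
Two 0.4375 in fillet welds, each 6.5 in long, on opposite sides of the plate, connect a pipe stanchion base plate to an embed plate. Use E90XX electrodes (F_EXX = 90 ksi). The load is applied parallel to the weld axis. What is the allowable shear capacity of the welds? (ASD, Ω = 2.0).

Effective throat t_e = 0.707 × 0.4375 = 0.3093 in.
Total length L = 13 in; A_we = 0.3093 × 13 = 4.021 in².
F_nw = 0.6 F_EXX = 0.6 × 90 = 54 ksi.
R_n = 54 × 4.021 = 217.1 kip; R_n/Ω = 217.1/2.0 = 108.6 kip.

R_n/Ω ≈ 109 kip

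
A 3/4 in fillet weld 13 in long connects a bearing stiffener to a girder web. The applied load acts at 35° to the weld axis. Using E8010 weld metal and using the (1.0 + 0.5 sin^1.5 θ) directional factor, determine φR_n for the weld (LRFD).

φR_n ≈ 302 kips

E80XX → F_EXX = 80 ksi.
t_e = 0.707 × 0.75 = 0.5302 in; A_we = 0.5302 × 13 = 6.893 in².
Directional factor: 1.0 + 0.5 sin^1.5(35°) = 1.217.
F_nw = 0.6 × 80 × 1.217 = 58.43 ksi.
φR_n = 0.75 × 58.43 × 6.893 = 302.1 kips.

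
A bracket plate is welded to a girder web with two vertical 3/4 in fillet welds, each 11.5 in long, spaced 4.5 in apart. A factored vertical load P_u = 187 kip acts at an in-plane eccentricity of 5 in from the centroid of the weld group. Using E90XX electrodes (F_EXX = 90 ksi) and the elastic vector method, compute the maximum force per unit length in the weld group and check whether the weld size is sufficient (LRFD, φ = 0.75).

Total weld length L_w = 23 in. Treat welds as unit-width lines.
Polar moment about centroid: J = 2[d³/12 + d(b/2)²] = 2[11.5³/12 + 11.5×2.25²] = 369.9 in³.
Direct shear f_v = P/L_w = 187 / 23 = 8.13 kip/in (vertical).
Torsion M = P·e = 187 × 5 = 935 kip·in.
Critical point at (x, y) = (2.25, 5.75) from centroid. f_tx = M·y/J = 14.53 kip/in; f_ty = M·x/J = 5.687 kip/in.
Resultant f_max = √[f_tx² + (f_v + f_ty)²] = √[14.53² + (8.13 + 5.687)²] = 20.05 kip/in.
Capacity per unit length: φr_n = 0.75 × 0.6 × 90 × (0.707 × 0.75) = 21.48 kip/in.
20.05 ≤ 21.48 → adequate.

f_max ≈ 20.1 kip/in; adequate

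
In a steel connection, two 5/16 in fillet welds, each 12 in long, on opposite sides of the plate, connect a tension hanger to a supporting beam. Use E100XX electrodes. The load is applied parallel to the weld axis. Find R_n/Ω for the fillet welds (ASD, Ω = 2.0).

E100XX → F_EXX = 100 ksi.
Effective throat t_e = 0.707 × 0.3125 = 0.2209 in.
Total length L = 24 in; A_we = 0.2209 × 24 = 5.302 in².
F_nw = 0.6 F_EXX = 0.6 × 100 = 60 ksi.
R_n = 60 × 5.302 = 318.1 kips; R_n/Ω = 318.1/2.0 = 159.1 kips.

R_n/Ω ≈ 159 kips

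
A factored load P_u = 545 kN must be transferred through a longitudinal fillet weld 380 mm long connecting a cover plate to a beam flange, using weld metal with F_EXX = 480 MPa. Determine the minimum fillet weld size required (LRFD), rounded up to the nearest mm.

w = 10 mm

Total weld length L = 380 mm.
Required throat t_e = P_u / (φ × 0.6 F_EXX × L) = 545 / (0.75 × 0.6 × 480 × 380 × 10⁻³) = 6.64 mm.
Required leg w = t_e / 0.707 = 9.392 mm → use 10 mm.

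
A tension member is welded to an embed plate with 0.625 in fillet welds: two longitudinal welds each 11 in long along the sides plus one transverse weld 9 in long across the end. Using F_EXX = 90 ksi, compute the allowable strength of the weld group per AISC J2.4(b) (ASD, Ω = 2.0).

R_n/Ω ≈ 384 kip

t_e = 0.707 × 0.625 = 0.4419 in.
R_nwl = 0.6 × 90 × 0.4419 × 22 = 524.9 kip (longitudinal, 2 welds).
R_nwt = 0.6 × 90 × 0.4419 × 9 = 214.8 kip (transverse, base value).
(i) R_nwl + R_nwt = 739.7 kip; (ii) 0.85 R_nwl + 1.5 R_nwt = 768.3 kip.
R_n = max = 768.3 kip [governs: (ii)]; R_n/Ω = 384.2 kip.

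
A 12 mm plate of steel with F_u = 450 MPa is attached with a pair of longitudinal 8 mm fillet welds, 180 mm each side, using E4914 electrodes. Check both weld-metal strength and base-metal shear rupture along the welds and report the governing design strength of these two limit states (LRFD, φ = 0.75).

φR_n ≈ 449 kN (weld metal governs)

E49XX → F_EXX = 490 MPa.
t_e = 0.707 × 8 = 5.656 mm; L = 360 mm.
Weld metal: φR_n = 0.75 × 0.6 × 490 × 5.656 × 360 × 10⁻³ = 449 kN.
Base metal (shear rupture): φR_n = 0.75 × 0.6 × 450 × 12 × 360 × 10⁻³ = 874.8 kN.
Governing: weld metal.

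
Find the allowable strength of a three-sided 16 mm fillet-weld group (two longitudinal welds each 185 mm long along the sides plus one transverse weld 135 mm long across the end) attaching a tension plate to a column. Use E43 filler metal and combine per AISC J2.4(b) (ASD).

E43XX → F_EXX = 430 MPa.
t_e = 0.707 × 16 = 11.31 mm.
R_nwl = 0.6 × 430 × 11.31 × 370 × 10⁻³ = 1080 kN (longitudinal, 2 welds).
R_nwt = 0.6 × 430 × 11.31 × 135 × 10⁻³ = 394 kN (transverse, base value).
(i) R_nwl + R_nwt = 1474 kN; (ii) 0.85 R_nwl + 1.5 R_nwt = 1509 kN.
R_n = max = 1509 kN [governs: (ii)]; R_n/Ω = 754.4 kN.

R_n/Ω ≈ 754 kN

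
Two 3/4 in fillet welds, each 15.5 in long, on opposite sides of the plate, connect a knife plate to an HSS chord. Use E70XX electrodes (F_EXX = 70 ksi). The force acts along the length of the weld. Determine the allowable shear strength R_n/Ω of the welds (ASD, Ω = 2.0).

Effective throat t_e = 0.707 × 0.75 = 0.5302 in.
Total length L = 31 in; A_we = 0.5302 × 31 = 16.44 in².
F_nw = 0.6 F_EXX = 0.6 × 70 = 42 ksi.
R_n = 42 × 16.44 = 690.4 kip; R_n/Ω = 690.4/2.0 = 345.2 kip.

R_n/Ω ≈ 345 kip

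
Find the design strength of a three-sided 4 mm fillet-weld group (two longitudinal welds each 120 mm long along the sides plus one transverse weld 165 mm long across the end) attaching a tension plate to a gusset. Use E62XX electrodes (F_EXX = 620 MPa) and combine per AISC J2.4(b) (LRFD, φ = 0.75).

t_e = 0.707 × 4 = 2.828 mm.
R_nwl = 0.6 × 620 × 2.828 × 240 × 10⁻³ = 252.5 kN (longitudinal, 2 welds).
R_nwt = 0.6 × 620 × 2.828 × 165 × 10⁻³ = 173.6 kN (transverse, base value).
(i) R_nwl + R_nwt = 426.1 kN; (ii) 0.85 R_nwl + 1.5 R_nwt = 475 kN.
R_n = max = 475 kN [governs: (ii)]; φR_n = 356.2 kN.

φR_n ≈ 356 kN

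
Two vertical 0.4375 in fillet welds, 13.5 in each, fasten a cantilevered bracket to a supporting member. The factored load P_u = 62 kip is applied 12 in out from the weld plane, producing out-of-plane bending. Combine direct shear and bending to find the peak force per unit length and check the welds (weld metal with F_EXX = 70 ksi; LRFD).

L_w = 2 × 13.5 = 27 in; section modulus (unit throat) S = 2 × L²/6 = 60.75 in².
Direct shear f_v = P/L_w = 62/27 = 2.296 kip/in.
Moment M = P × e = 62 × 12 = 744 kip·in; bending f_b = M/S = 12.25 kip/in.
f_max = √(f_v² + f_b²) = √(2.296² + 12.25²) = 12.46 kip/in.
φr_n = 0.75 × 0.6 × 70 × (0.707 × 0.4375) = 9.743 kip/in → NOT adequate.

f_max ≈ 12.5 kip/in; NOT adequate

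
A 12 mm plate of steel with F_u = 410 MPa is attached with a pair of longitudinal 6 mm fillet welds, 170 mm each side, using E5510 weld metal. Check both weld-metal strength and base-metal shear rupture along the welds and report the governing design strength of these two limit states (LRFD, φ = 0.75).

φR_n ≈ 357 kN (weld metal governs)

E55XX → F_EXX = 550 MPa.
t_e = 0.707 × 6 = 4.242 mm; L = 340 mm.
Weld metal: φR_n = 0.75 × 0.6 × 550 × 4.242 × 340 × 10⁻³ = 357 kN.
Base metal (shear rupture): φR_n = 0.75 × 0.6 × 410 × 12 × 340 × 10⁻³ = 752.8 kN.
Governing: weld metal.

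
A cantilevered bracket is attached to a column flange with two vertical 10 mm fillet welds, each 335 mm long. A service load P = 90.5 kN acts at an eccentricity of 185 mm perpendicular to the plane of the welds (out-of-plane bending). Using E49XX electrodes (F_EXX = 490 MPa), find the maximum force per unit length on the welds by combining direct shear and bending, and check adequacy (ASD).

L_w = 2 × 335 = 670 mm; section modulus (unit throat) S = 2 × L²/6 = 37410 mm².
Direct shear f_v = P/L_w = 90.5×10³/670 = 135.1 N/mm.
Moment M = P × e = 90.5×10³ × 185 = 16742000 N·mm; bending f_b = M/S = 447.6 N/mm.
f_max = √(f_v² + f_b²) = √(135.1² + 447.6²) = 467.5 N/mm.
r_n/Ω = (1/2.0) × 0.6 × 490 × (0.707 × 10) = 1039 N/mm → adequate.

f_max ≈ 467 N/mm; adequate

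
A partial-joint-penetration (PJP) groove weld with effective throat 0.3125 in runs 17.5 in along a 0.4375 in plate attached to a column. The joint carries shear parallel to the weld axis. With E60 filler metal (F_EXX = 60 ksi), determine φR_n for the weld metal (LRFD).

Effective throat (given) t_e = 0.3125 in.
A_we = 0.3125 × 17.5 = 5.469 in².
F_nw = 0.6 F_EXX = 36 ksi.
φR_n = 0.75 × 36 × 5.469 = 147.7 kip.

φR_n ≈ 148 kip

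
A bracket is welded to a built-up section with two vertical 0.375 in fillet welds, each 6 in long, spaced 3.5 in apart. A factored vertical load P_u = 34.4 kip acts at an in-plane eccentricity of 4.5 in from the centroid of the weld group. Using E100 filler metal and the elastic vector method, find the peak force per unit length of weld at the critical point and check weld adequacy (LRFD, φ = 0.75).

E100XX → F_EXX = 100 ksi.
Total weld length L_w = 12 in. Treat welds as unit-width lines.
Polar moment about centroid: J = 2[d³/12 + d(b/2)²] = 2[6³/12 + 6×1.75²] = 72.75 in³.
Direct shear f_v = P/L_w = 34.4 / 12 = 2.867 kip/in (vertical).
Torsion M = P·e = 34.4 × 4.5 = 154.8 kip·in.
Critical point at (x, y) = (1.75, 3) from centroid. f_tx = M·y/J = 6.384 kip/in; f_ty = M·x/J = 3.724 kip/in.
Resultant f_max = √[f_tx² + (f_v + f_ty)²] = √[6.384² + (2.867 + 3.724)²] = 9.175 kip/in.
Capacity per unit length: φr_n = 0.75 × 0.6 × 100 × (0.707 × 0.375) = 11.93 kip/in.
9.175 ≤ 11.93 → adequate.

f_max ≈ 9.18 kip/in; adequate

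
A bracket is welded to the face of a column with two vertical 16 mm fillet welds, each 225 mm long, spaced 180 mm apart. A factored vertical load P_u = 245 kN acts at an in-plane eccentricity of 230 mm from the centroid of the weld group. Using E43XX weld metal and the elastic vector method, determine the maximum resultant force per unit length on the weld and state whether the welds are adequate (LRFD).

E43XX → F_EXX = 430 MPa.
Total weld length L_w = 450 mm. Treat welds as unit-width lines.
Polar moment about centroid: J = 2[d³/12 + d(b/2)²] = 2[225³/12 + 225×90²] = 5543000 mm³.
Direct shear f_v = P/L_w = 245×10³ / 450 = 544.4 N/mm (vertical).
Torsion M = P·e = 245×10³ × 230 = 56350000 N·mm.
Critical point at (x, y) = (90, 112.5) from centroid. f_tx = M·y/J = 1144 N/mm; f_ty = M·x/J = 914.9 N/mm.
Resultant f_max = √[f_tx² + (f_v + f_ty)²] = √[1144² + (544.4 + 914.9)²] = 1854 N/mm.
Capacity per unit length: φr_n = 0.75 × 0.6 × 430 × (0.707 × 16) = 2189 N/mm.
1854 ≤ 2189 → adequate.

f_max ≈ 1850 N/mm; adequate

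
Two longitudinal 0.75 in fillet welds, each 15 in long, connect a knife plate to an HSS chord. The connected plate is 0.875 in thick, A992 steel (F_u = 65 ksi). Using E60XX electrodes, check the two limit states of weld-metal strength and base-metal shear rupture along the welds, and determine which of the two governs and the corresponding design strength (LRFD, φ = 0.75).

E60XX → F_EXX = 60 ksi.
t_e = 0.707 × 0.75 = 0.5302 in; L = 30 in.
Weld metal: φR_n = 0.75 × 0.6 × 60 × 0.5302 × 30 = 429.5 kips.
Base metal (shear rupture): φR_n = 0.75 × 0.6 × 65 × 0.875 × 30 = 767.8 kips.
Governing: weld metal.

φR_n ≈ 430 kips (weld metal governs)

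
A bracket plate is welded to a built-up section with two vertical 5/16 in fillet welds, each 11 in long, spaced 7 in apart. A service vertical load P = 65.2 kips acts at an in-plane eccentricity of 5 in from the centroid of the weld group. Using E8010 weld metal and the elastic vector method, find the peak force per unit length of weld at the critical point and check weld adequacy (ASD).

f_max ≈ 6.42 kip/in; NOT adequate

E80XX → F_EXX = 80 ksi.
Total weld length L_w = 22 in. Treat welds as unit-width lines.
Polar moment about centroid: J = 2[d³/12 + d(b/2)²] = 2[11³/12 + 11×3.5²] = 491.3 in³.
Direct shear f_v = P/L_w = 65.2 / 22 = 2.964 kip/in (vertical).
Torsion M = P·e = 65.2 × 5 = 326 kip·in.
Critical point at (x, y) = (3.5, 5.5) from centroid. f_tx = M·y/J = 3.649 kip/in; f_ty = M·x/J = 2.322 kip/in.
Resultant f_max = √[f_tx² + (f_v + f_ty)²] = √[3.649² + (2.964 + 2.322)²] = 6.423 kip/in.
Capacity per unit length: r_n/Ω = (1/2.0) × 0.6 × 80 × (0.707 × 0.3125) = 5.302 kip/in.
6.423 > 5.302 → NOT adequate.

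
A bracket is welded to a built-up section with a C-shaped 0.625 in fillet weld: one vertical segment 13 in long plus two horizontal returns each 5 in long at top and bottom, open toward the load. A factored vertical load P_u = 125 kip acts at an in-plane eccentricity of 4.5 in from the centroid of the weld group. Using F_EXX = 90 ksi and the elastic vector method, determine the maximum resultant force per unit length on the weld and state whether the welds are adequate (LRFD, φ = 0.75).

f_max ≈ 10.4 kip/in; adequate

Total weld length L_w = 23 in. Treat welds as unit-width lines.
Centroid: x̄ = 2×5×2.5 / 23 = 1.087 in from the vertical weld.
Polar moment about centroid: J = I_x + I_y = [13³/12 + 2×5×6.5²] + [13×1.087² + 2(5³/12 + 5×1.413²)] = 661.7 in³.
Direct shear f_v = P/L_w = 125 / 23 = 5.435 kip/in (vertical).
Torsion M = P·e = 125 × 4.5 = 562.5 kip·in.
Critical point at (x, y) = (3.913, 6.5) from centroid. f_tx = M·y/J = 5.525 kip/in; f_ty = M·x/J = 3.326 kip/in.
Resultant f_max = √[f_tx² + (f_v + f_ty)²] = √[5.525² + (5.435 + 3.326)²] = 10.36 kip/in.
Capacity per unit length: φr_n = 0.75 × 0.6 × 90 × (0.707 × 0.625) = 17.9 kip/in.
10.36 ≤ 17.9 → adequate.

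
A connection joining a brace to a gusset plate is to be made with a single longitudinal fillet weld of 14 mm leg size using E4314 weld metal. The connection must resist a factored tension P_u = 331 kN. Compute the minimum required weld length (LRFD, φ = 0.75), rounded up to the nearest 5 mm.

L = 175 mm

E43XX → F_EXX = 430 MPa.
Throat t_e = 0.707 × 14 = 9.898 mm.
φr_n = 0.75 × 0.6 × 430 × 9.898 × 10⁻³ = 1.915 kN/mm.
L_req = P_u / φr_n = 331 / 1.915 = 172.8 mm total.
Round up → use L = 175 mm.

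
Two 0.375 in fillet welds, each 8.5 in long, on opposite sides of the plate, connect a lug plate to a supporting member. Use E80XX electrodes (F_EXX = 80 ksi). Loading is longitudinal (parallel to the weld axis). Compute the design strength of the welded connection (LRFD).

φR_n ≈ 162 kip

Effective throat t_e = 0.707 × 0.375 = 0.2651 in.
Total length L = 17 in; A_we = 0.2651 × 17 = 4.507 in².
F_nw = 0.6 F_EXX = 0.6 × 80 = 48 ksi.
φR_n = 0.75 × 48 × 4.507 = 162.3 kip.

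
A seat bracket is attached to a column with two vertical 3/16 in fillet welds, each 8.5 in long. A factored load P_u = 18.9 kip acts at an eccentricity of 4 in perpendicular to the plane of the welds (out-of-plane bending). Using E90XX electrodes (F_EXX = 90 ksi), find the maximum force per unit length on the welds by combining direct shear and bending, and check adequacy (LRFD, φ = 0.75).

f_max ≈ 3.33 kip/in; adequate

L_w = 2 × 8.5 = 17 in; section modulus (unit throat) S = 2 × L²/6 = 24.08 in².
Direct shear f_v = P/L_w = 18.9/17 = 1.112 kip/in.
Moment M = P × e = 18.9 × 4 = 75.6 kip·in; bending f_b = M/S = 3.139 kip/in.
f_max = √(f_v² + f_b²) = √(1.112² + 3.139²) = 3.33 kip/in.
φr_n = 0.75 × 0.6 × 90 × (0.707 × 0.1875) = 5.369 kip/in → adequate.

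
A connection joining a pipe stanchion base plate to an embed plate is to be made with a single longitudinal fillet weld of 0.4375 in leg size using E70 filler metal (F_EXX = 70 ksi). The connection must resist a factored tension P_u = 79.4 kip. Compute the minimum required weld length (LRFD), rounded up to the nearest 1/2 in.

Throat t_e = 0.707 × 0.4375 = 0.3093 in.
φr_n = 0.75 × 0.6 × 70 × 0.3093 = 9.743 kip/in.
L_req = P_u / φr_n = 79.4 / 9.743 = 8.149 in total.
Round up → use L = 8.5 in.

L = 8.5 in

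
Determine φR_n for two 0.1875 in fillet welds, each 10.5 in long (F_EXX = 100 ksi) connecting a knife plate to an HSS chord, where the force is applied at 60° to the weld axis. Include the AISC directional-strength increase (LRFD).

t_e = 0.707 × 0.1875 = 0.1326 in; A_we = 0.1326 × 21 = 2.784 in².
Directional factor: 1.0 + 0.5 sin^1.5(60°) = 1.403.
F_nw = 0.6 × 100 × 1.403 = 84.18 ksi.
φR_n = 0.75 × 84.18 × 2.784 = 175.8 kips.

φR_n ≈ 176 kips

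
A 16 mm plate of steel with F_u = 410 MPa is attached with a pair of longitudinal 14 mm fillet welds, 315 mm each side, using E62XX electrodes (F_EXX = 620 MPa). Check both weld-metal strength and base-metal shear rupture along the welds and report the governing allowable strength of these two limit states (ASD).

t_e = 0.707 × 14 = 9.898 mm; L = 630 mm.
Weld metal: R_n/Ω = (1/2.0) × 0.6 × 620 × 9.898 × 630 × 10⁻³ = 1160 kN.
Base metal (shear rupture): R_n/Ω = (1/2.0) × 0.6 × 410 × 16 × 630 × 10⁻³ = 1240 kN.
Governing: weld metal.

R_n/Ω ≈ 1160 kN (weld metal governs)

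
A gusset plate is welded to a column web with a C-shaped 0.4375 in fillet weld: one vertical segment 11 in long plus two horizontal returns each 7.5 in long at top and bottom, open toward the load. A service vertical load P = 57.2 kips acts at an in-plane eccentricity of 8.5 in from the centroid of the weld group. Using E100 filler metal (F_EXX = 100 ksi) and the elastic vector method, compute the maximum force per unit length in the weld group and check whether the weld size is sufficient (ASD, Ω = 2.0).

f_max ≈ 6.86 kip/in; adequate

Total weld length L_w = 26 in. Treat welds as unit-width lines.
Centroid: x̄ = 2×7.5×3.75 / 26 = 2.163 in from the vertical weld.
Polar moment about centroid: J = I_x + I_y = [11³/12 + 2×7.5×5.5²] + [11×2.163² + 2(7.5³/12 + 7.5×1.587²)] = 724.2 in³.
Direct shear f_v = P/L_w = 57.2 / 26 = 2.2 kip/in (vertical).
Torsion M = P·e = 57.2 × 8.5 = 486.2 kip·in.
Critical point at (x, y) = (5.337, 5.5) from centroid. f_tx = M·y/J = 3.692 kip/in; f_ty = M·x/J = 3.583 kip/in.
Resultant f_max = √[f_tx² + (f_v + f_ty)²] = √[3.692² + (2.2 + 3.583)²] = 6.861 kip/in.
Capacity per unit length: r_n/Ω = (1/2.0) × 0.6 × 100 × (0.707 × 0.4375) = 9.279 kip/in.
6.861 ≤ 9.279 → adequate.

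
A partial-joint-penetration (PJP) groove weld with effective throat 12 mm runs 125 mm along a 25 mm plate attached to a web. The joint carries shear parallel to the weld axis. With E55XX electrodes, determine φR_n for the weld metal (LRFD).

E55XX → F_EXX = 550 MPa.
Effective throat (given) t_e = 12 mm.
A_we = 12 × 125 = 1500 mm².
F_nw = 0.6 F_EXX = 330 MPa.
φR_n = 0.75 × 330 × 1500 × 10⁻³ = 371.2 kN.

φR_n ≈ 371 kN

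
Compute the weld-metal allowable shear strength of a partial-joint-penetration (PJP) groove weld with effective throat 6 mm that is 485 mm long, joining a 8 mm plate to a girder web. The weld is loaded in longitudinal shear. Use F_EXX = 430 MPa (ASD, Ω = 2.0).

Effective throat (given) t_e = 6 mm.
A_we = 6 × 485 = 2910 mm².
F_nw = 0.6 F_EXX = 258 MPa.
R_n/Ω = (258 × 2910) / 2.0 × 10⁻³ = 375.4 kN.

R_n/Ω ≈ 375 kN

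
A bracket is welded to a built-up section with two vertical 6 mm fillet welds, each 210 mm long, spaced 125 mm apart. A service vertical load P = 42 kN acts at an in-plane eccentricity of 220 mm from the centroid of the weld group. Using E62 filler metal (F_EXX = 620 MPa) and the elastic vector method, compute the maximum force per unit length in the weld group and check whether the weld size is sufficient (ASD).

f_max ≈ 415 N/mm; adequate

Total weld length L_w = 420 mm. Treat welds as unit-width lines.
Polar moment about centroid: J = 2[d³/12 + d(b/2)²] = 2[210³/12 + 210×62.5²] = 3184000 mm³.
Direct shear f_v = P/L_w = 42×10³ / 420 = 100 N/mm (vertical).
Torsion M = P·e = 42×10³ × 220 = 9240000 N·mm.
Critical point at (x, y) = (62.5, 105) from centroid. f_tx = M·y/J = 304.7 N/mm; f_ty = M·x/J = 181.4 N/mm.
Resultant f_max = √[f_tx² + (f_v + f_ty)²] = √[304.7² + (100 + 181.4)²] = 414.7 N/mm.
Capacity per unit length: r_n/Ω = (1/2.0) × 0.6 × 620 × (0.707 × 6) = 789 N/mm.
414.7 ≤ 789 → adequate.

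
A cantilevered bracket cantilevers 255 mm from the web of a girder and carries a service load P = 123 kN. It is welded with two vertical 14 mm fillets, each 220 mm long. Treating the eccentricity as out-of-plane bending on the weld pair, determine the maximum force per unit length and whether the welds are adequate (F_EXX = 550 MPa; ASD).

f_max ≈ 1960 N/mm; NOT adequate

L_w = 2 × 220 = 440 mm; section modulus (unit throat) S = 2 × L²/6 = 16130 mm².
Direct shear f_v = P/L_w = 123×10³/440 = 279.5 N/mm.
Moment M = P × e = 123×10³ × 255 = 31365000 N·mm; bending f_b = M/S = 1944 N/mm.
f_max = √(f_v² + f_b²) = √(279.5² + 1944²) = 1964 N/mm.
r_n/Ω = (1/2.0) × 0.6 × 550 × (0.707 × 14) = 1633 N/mm → NOT adequate.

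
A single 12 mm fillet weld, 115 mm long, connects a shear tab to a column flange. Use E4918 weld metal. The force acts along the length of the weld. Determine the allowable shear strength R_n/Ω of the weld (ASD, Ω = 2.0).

E49XX → F_EXX = 490 MPa.
Effective throat t_e = 0.707 × 12 = 8.484 mm.
Total length L = 115 mm; A_we = 8.484 × 115 = 975.7 mm².
F_nw = 0.6 F_EXX = 0.6 × 490 = 294 MPa.
R_n = 294 × 975.7 × 10⁻³ = 286.8 kN; R_n/Ω = 286.8/2.0 = 143.4 kN.

R_n/Ω ≈ 143 kN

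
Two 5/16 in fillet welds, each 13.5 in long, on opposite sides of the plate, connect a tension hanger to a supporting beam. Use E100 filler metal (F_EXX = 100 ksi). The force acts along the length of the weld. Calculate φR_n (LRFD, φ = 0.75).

φR_n ≈ 268 kips

Effective throat t_e = 0.707 × 0.3125 = 0.2209 in.
Total length L = 27 in; A_we = 0.2209 × 27 = 5.965 in².
F_nw = 0.6 F_EXX = 0.6 × 100 = 60 ksi.
φR_n = 0.75 × 60 × 5.965 = 268.4 kips.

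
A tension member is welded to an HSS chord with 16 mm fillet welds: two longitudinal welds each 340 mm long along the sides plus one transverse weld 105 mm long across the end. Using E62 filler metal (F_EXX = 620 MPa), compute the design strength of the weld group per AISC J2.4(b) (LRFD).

t_e = 0.707 × 16 = 11.31 mm.
R_nwl = 0.6 × 620 × 11.31 × 680 × 10⁻³ = 2861 kN (longitudinal, 2 welds).
R_nwt = 0.6 × 620 × 11.31 × 105 × 10⁻³ = 441.8 kN (transverse, base value).
(i) R_nwl + R_nwt = 3303 kN; (ii) 0.85 R_nwl + 1.5 R_nwt = 3095 kN.
R_n = max = 3303 kN [governs: (i)]; φR_n = 2477 kN.

φR_n ≈ 2480 kN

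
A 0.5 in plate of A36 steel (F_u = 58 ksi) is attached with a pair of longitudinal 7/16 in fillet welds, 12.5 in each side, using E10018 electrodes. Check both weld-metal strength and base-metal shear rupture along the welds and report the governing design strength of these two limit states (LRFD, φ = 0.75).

E100XX → F_EXX = 100 ksi.
t_e = 0.707 × 0.4375 = 0.3093 in; L = 25 in.
Weld metal: φR_n = 0.75 × 0.6 × 100 × 0.3093 × 25 = 348 kip.
Base metal (shear rupture): φR_n = 0.75 × 0.6 × 58 × 0.5 × 25 = 326.2 kip.
Governing: base-metal shear rupture.

φR_n ≈ 326 kip (base-metal shear rupture governs)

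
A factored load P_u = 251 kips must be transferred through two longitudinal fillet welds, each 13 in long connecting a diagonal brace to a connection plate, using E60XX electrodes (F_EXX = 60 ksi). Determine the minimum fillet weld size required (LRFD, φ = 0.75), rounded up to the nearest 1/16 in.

Total weld length L = 26 in.
Required throat t_e = P_u / (φ × 0.6 F_EXX × L) = 251 / (0.75 × 0.6 × 60 × 26) = 0.3575 in.
Required leg w = t_e / 0.707 = 0.5057 in → use 9/16 in.

w = 9/16 in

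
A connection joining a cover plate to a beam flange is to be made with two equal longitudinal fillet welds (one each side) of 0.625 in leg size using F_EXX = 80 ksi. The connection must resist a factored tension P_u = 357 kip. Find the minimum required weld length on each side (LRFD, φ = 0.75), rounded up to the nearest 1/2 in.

L = 11.5 in on each side

Throat t_e = 0.707 × 0.625 = 0.4419 in.
φr_n = 0.75 × 0.6 × 80 × 0.4419 = 15.91 kip/in.
L_req = P_u / φr_n = 357 / 15.91 = 22.44 in total.
Per side: 22.44 / 2 = 11.22 in.
Round up → use L = 11.5 in on each side.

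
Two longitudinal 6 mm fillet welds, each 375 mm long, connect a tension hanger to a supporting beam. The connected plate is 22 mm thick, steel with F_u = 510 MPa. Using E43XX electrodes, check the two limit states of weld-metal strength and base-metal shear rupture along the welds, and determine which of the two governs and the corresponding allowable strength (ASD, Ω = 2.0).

R_n/Ω ≈ 410 kN (weld metal governs)

E43XX → F_EXX = 430 MPa.
t_e = 0.707 × 6 = 4.242 mm; L = 750 mm.
Weld metal: R_n/Ω = (1/2.0) × 0.6 × 430 × 4.242 × 750 × 10⁻³ = 410.4 kN.
Base metal (shear rupture): R_n/Ω = (1/2.0) × 0.6 × 510 × 22 × 750 × 10⁻³ = 2524 kN.
Governing: weld metal.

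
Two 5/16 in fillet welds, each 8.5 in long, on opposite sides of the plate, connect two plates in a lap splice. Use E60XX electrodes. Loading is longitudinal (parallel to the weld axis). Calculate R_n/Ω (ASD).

E60XX → F_EXX = 60 ksi.
Effective throat t_e = 0.707 × 0.3125 = 0.2209 in.
Total length L = 17 in; A_we = 0.2209 × 17 = 3.756 in².
F_nw = 0.6 F_EXX = 0.6 × 60 = 36 ksi.
R_n = 36 × 3.756 = 135.2 kips; R_n/Ω = 135.2/2.0 = 67.61 kips.

R_n/Ω ≈ 67.6 kips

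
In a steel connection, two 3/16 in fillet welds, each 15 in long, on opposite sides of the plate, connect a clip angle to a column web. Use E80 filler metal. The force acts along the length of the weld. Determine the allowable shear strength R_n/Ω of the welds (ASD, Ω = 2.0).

E80XX → F_EXX = 80 ksi.
Effective throat t_e = 0.707 × 0.1875 = 0.1326 in.
Total length L = 30 in; A_we = 0.1326 × 30 = 3.977 in².
F_nw = 0.6 F_EXX = 0.6 × 80 = 48 ksi.
R_n = 48 × 3.977 = 190.9 kip; R_n/Ω = 190.9/2.0 = 95.45 kip.

R_n/Ω ≈ 95.4 kip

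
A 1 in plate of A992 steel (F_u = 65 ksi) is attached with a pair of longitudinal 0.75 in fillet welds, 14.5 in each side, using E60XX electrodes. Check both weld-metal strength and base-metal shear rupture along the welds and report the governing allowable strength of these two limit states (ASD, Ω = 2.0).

E60XX → F_EXX = 60 ksi.
t_e = 0.707 × 0.75 = 0.5302 in; L = 29 in.
Weld metal: R_n/Ω = (1/2.0) × 0.6 × 60 × 0.5302 × 29 = 276.8 kip.
Base metal (shear rupture): R_n/Ω = (1/2.0) × 0.6 × 65 × 1 × 29 = 565.5 kip.
Governing: weld metal.

R_n/Ω ≈ 277 kip (weld metal governs)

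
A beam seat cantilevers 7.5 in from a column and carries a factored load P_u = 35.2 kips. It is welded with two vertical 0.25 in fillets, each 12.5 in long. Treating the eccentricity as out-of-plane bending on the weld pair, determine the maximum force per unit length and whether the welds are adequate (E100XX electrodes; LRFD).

f_max ≈ 5.26 kip/in; adequate

E100XX → F_EXX = 100 ksi.
L_w = 2 × 12.5 = 25 in; section modulus (unit throat) S = 2 × L²/6 = 52.08 in².
Direct shear f_v = P/L_w = 35.2/25 = 1.408 kip/in.
Moment M = P × e = 35.2 × 7.5 = 264 kip·in; bending f_b = M/S = 5.069 kip/in.
f_max = √(f_v² + f_b²) = √(1.408² + 5.069²) = 5.261 kip/in.
φr_n = 0.75 × 0.6 × 100 × (0.707 × 0.25) = 7.954 kip/in → adequate.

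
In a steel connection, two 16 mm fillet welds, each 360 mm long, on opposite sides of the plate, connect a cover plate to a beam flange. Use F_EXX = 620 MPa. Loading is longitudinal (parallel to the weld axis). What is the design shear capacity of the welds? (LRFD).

Effective throat t_e = 0.707 × 16 = 11.31 mm.
Total length L = 720 mm; A_we = 11.31 × 720 = 8145 mm².
F_nw = 0.6 F_EXX = 0.6 × 620 = 372 MPa.
φR_n = 0.75 × 372 × 8145 × 10⁻³ = 2272 kN.

φR_n ≈ 2270 kN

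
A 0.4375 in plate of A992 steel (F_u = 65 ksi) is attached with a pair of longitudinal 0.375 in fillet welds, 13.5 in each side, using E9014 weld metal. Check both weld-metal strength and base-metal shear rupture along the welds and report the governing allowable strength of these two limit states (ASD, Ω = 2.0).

R_n/Ω ≈ 193 kips (weld metal governs)

E90XX → F_EXX = 90 ksi.
t_e = 0.707 × 0.375 = 0.2651 in; L = 27 in.
Weld metal: R_n/Ω = (1/2.0) × 0.6 × 90 × 0.2651 × 27 = 193.3 kips.
Base metal (shear rupture): R_n/Ω = (1/2.0) × 0.6 × 65 × 0.4375 × 27 = 230.3 kips.
Governing: weld metal.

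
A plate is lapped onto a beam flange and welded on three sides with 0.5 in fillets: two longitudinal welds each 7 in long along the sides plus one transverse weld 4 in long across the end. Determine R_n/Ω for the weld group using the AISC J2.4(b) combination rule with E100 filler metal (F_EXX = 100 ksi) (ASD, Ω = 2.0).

t_e = 0.707 × 0.5 = 0.3535 in.
R_nwl = 0.6 × 100 × 0.3535 × 14 = 296.9 kips (longitudinal, 2 welds).
R_nwt = 0.6 × 100 × 0.3535 × 4 = 84.84 kips (transverse, base value).
(i) R_nwl + R_nwt = 381.8 kips; (ii) 0.85 R_nwl + 1.5 R_nwt = 379.7 kips.
R_n = max = 381.8 kips [governs: (i)]; R_n/Ω = 190.9 kips.

R_n/Ω ≈ 191 kips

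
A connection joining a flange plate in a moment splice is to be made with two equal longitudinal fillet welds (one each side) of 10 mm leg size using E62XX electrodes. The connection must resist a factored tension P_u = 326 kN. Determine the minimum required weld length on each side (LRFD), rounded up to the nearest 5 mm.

L = 85 mm on each side

E62XX → F_EXX = 620 MPa.
Throat t_e = 0.707 × 10 = 7.07 mm.
φr_n = 0.75 × 0.6 × 620 × 7.07 × 10⁻³ = 1.973 kN/mm.
L_req = P_u / φr_n = 326 / 1.973 = 165.3 mm total.
Per side: 165.3 / 2 = 82.63 mm.
Round up → use L = 85 mm on each side.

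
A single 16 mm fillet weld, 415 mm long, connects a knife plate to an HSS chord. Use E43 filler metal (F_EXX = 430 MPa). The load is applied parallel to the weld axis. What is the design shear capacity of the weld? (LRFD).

φR_n ≈ 908 kN

Effective throat t_e = 0.707 × 16 = 11.31 mm.
Total length L = 415 mm; A_we = 11.31 × 415 = 4694 mm².
F_nw = 0.6 F_EXX = 0.6 × 430 = 258 MPa.
φR_n = 0.75 × 258 × 4694 × 10⁻³ = 908.4 kN.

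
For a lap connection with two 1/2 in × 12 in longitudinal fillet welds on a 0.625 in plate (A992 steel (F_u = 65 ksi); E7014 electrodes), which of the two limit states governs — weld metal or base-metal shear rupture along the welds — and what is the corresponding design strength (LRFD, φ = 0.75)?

E70XX → F_EXX = 70 ksi.
t_e = 0.707 × 0.5 = 0.3535 in; L = 24 in.
Weld metal: φR_n = 0.75 × 0.6 × 70 × 0.3535 × 24 = 267.2 kips.
Base metal (shear rupture): φR_n = 0.75 × 0.6 × 65 × 0.625 × 24 = 438.8 kips.
Governing: weld metal.

φR_n ≈ 267 kips (weld metal governs)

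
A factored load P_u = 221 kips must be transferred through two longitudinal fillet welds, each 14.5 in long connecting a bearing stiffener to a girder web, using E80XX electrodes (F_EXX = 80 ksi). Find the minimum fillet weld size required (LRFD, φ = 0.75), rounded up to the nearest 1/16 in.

Total weld length L = 29 in.
Required throat t_e = P_u / (φ × 0.6 F_EXX × L) = 221 / (0.75 × 0.6 × 80 × 29) = 0.2117 in.
Required leg w = t_e / 0.707 = 0.2994 in → use 5/16 in.

w = 5/16 in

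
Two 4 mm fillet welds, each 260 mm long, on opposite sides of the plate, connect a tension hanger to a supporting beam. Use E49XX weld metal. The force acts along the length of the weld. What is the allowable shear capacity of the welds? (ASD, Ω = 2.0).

E49XX → F_EXX = 490 MPa.
Effective throat t_e = 0.707 × 4 = 2.828 mm.
Total length L = 520 mm; A_we = 2.828 × 520 = 1471 mm².
F_nw = 0.6 F_EXX = 0.6 × 490 = 294 MPa.
R_n = 294 × 1471 × 10⁻³ = 432.3 kN; R_n/Ω = 432.3/2.0 = 216.2 kN.

R_n/Ω ≈ 216 kN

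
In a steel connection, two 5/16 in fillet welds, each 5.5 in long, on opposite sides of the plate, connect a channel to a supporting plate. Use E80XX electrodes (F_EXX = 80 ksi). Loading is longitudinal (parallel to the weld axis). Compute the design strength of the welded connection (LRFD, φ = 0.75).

Effective throat t_e = 0.707 × 0.3125 = 0.2209 in.
Total length L = 11 in; A_we = 0.2209 × 11 = 2.43 in².
F_nw = 0.6 F_EXX = 0.6 × 80 = 48 ksi.
φR_n = 0.75 × 48 × 2.43 = 87.49 kips.

φR_n ≈ 87.5 kips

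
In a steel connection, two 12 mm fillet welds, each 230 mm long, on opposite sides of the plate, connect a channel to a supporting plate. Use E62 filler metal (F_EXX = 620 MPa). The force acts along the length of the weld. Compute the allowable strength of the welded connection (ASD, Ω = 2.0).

R_n/Ω ≈ 726 kN

Effective throat t_e = 0.707 × 12 = 8.484 mm.
Total length L = 460 mm; A_we = 8.484 × 460 = 3903 mm².
F_nw = 0.6 F_EXX = 0.6 × 620 = 372 MPa.
R_n = 372 × 3903 × 10⁻³ = 1452 kN; R_n/Ω = 1452/2.0 = 725.9 kN.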